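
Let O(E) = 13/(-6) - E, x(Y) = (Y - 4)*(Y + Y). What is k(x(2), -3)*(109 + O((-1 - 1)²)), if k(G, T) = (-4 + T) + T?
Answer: -3085/3 ≈ -1028.3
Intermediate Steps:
x(Y) = 2*Y*(-4 + Y) (x(Y) = (-4 + Y)*(2*Y) = 2*Y*(-4 + Y))
k(G, T) = -4 + 2*T
O(E) = -13/6 - E (O(E) = 13*(-⅙) - E = -13/6 - E)
k(x(2), -3)*(109 + O((-1 - 1)²)) = (-4 + 2*(-3))*(109 + (-13/6 - (-1 - 1)²)) = (-4 - 6)*(109 + (-13/6 - 1*(-2)²)) = -10*(109 + (-13/6 - 1*4)) = -10*(109 + (-13/6 - 4)) = -10*(109 - 37/6) = -10*617/6 = -3085/3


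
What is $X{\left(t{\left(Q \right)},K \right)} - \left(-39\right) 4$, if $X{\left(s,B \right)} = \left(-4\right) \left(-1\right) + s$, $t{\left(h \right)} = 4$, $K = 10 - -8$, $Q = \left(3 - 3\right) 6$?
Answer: $164$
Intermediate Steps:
$Q = 0$ ($Q = 0 \cdot 6 = 0$)
$K = 18$ ($K = 10 + 8 = 18$)
$X{\left(s,B \right)} = 4 + s$
$X{\left(t{\left(Q \right)},K \right)} - \left(-39\right) 4 = \left(4 + 4\right) - \left(-39\right) 4 = 8 - -156 = 8 + 156 = 164$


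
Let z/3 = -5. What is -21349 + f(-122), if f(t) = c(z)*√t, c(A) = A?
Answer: -21349 - 15*I*√122 ≈ -21349.0 - 165.68*I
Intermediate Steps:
z = -15 (z = 3*(-5) = -15)
f(t) = -15*√t
-21349 + f(-122) = -21349 - 15*I*√122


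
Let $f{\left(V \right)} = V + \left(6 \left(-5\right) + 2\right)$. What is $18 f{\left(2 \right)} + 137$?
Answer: $-331$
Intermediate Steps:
$f{\left(V \right)} = -28 + V$ ($f{\left(V \right)} = V + \left(-30 + 2\right) = V - 28 = -28 + V$)
$18 f{\left(2 \right)} + 137 = 18 \left(-28 + 2\right) + 137 = 18 \left(-26\right) + 137 = -468 + 137 = -331$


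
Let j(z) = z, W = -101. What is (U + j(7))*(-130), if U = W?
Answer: 12220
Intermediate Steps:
U = -101
(U + j(7))*(-130) = (-101 + 7)*(-130) = -94*(-130) = 12220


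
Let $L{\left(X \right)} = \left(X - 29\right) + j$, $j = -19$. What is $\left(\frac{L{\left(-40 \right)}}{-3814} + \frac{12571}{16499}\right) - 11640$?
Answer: $- \frac{366211523667}{31463593} \approx -11639.0$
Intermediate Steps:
$L{\left(X \right)} = -48 + X$ ($L{\left(X \right)} = \left(X - 29\right) - 19 = \left(-29 + X\right) - 19 = -48 + X$)
$\left(\frac{L{\left(-40 \right)}}{-3814} + \frac{12571}{16499}\right) - 11640 = \left(\frac{-48 - 40}{-3814} + \frac{12571}{16499}\right) - 11640 = \left(\left(-88\right) \left(- \frac{1}{3814}\right) + 12571 \cdot \frac{1}{16499}\right) - 11640 = \left(\frac{44}{1907} + \frac{12571}{16499}\right) - 11640 = \frac{24698853}{31463593} - 11640 = - \frac{366211523667}{31463593}$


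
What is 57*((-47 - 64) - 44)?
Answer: -8835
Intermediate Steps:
57*((-47 - 64) - 44) = 57*(-111 - 44) = 57*(-155) = -8835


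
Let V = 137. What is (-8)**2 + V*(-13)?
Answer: -1717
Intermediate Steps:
(-8)**2 + V*(-13) = (-8)**2 + 137*(-13) = 64 - 1781 = -1717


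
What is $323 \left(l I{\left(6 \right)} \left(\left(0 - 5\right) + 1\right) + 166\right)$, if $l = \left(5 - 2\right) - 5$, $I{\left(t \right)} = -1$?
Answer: $51034$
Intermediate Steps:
$l = -2$ ($l = 3 - 5 = -2$)
$323 \left(l I{\left(6 \right)} \left(\left(0 - 5\right) + 1\right) + 166\right) = 323 \left(\left(-2\right) \left(-1\right) \left(\left(0 - 5\right) + 1\right) + 166\right) = 323 \left(2 \left(-5 + 1\right) + 166\right) = 323 \left(2 \left(-4\right) + 166\right) = 323 \left(-8 + 166\right) = 323 \cdot 158 = 51034$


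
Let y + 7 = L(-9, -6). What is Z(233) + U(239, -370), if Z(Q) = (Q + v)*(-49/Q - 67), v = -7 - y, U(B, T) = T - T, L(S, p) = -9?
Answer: -3789720/233 ≈ -16265.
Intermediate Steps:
U(B, T) = 0
y = -16 (y = -7 - 9 = -16)
v = 9 (v = -7 - 1*(-16) = -7 + 16 = 9)
Z(Q) = (-67 - 49/Q)*(9 + Q) (Z(Q) = (Q + 9)*(-49/Q - 67) = (9 + Q)*(-67 - 49/Q) = (-67 - 49/Q)*(9 + Q))
Z(233) + U(239, -370) = (-652 - 441/233 - 67*233) + 0 = (-652 - 441*1/233 - 15611) + 0 = (-652 - 441/233 - 15611) + 0 = -3789720/233 + 0 = -3789720/233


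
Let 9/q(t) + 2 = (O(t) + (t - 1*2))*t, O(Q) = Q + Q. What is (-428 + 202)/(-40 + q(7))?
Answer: 29606/5231 ≈ 5.6597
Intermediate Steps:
O(Q) = 2*Q
q(t) = 9/(-2 + t*(-2 + 3*t)) (q(t) = 9/(-2 + (2*t + (t - 1*2))*t) = 9/(-2 + (2*t + (t - 2))*t) = 9/(-2 + (2*t + (-2 + t))*t) = 9/(-2 + (-2 + 3*t)*t) = 9/(-2 + t*(-2 + 3*t)))
(-428 + 202)/(-40 + q(7)) = (-428 + 202)/(-40 + 9/(-2 - 2*7 + 3*7²)) = -226/(-40 + 9/(-2 - 14 + 3*49)) = -226/(-40 + 9/(-2 - 14 + 147)) = -226/(-40 + 9/131) = -226/(-5231/131) = -226*(-131/5231) = 29606/5231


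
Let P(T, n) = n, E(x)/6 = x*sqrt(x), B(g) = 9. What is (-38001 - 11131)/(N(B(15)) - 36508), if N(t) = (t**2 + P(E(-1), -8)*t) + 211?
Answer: 12283/9072 ≈ 1.3539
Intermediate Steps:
E(x) = 6*x**(3/2) (E(x) = 6*(x*sqrt(x)) = 6*x**(3/2))
N(t) = 211 + t**2 - 8*t (N(t) = (t**2 - 8*t) + 211 = 211 + t**2 - 8*t)
(-38001 - 11131)/(N(B(15)) - 36508) = (-38001 - 11131)/((211 + 9**2 - 8*9) - 36508) = -49132/((211 + 81 - 72) - 36508) = -49132/(220 - 36508) = -49132/(-36288) = -49132*(-1/36288) = 12283/9072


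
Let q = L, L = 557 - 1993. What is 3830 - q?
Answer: 5266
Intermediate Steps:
L = -1436
q = -1436
3830 - q = 3830 - 1*(-1436) = 3830 + 1436 = 5266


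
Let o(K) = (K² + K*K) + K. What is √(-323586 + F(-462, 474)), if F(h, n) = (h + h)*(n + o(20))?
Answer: I*√1519242 ≈ 1232.6*I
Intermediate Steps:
o(K) = K + 2*K² (o(K) = (K² + K²) + K = 2*K² + K = K + 2*K²)
F(h, n) = 2*h*(820 + n) (F(h, n) = (h + h)*(n + 20*(1 + 2*20)) = (2*h)*(n + 20*(1 + 40)) = (2*h)*(n + 20*41) = (2*h)*(n + 820) = (2*h)*(820 + n) = 2*h*(820 + n))
√(-323586 + F(-462, 474)) = √(-323586 + 2*(-462)*(820 + 474)) = √(-323586 + 2*(-462)*1294) = √(-323586 - 1195656) = √(-1519242) = I*√1519242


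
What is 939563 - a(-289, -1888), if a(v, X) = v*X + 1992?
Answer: 391939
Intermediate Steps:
a(v, X) = 1992 + X*v (a(v, X) = X*v + 1992 = 1992 + X*v)
939563 - a(-289, -1888) = 939563 - (1992 - 1888*(-289)) = 939563 - (1992 + 545632) = 939563 - 1*547624 = 939563 - 547624 = 391939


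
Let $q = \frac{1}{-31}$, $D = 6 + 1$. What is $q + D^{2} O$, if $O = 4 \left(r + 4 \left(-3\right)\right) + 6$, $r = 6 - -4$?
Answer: $- \frac{3039}{31} \approx -98.032$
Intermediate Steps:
$r = 10$ ($r = 6 + 4 = 10$)
$D = 7$
$O = -2$ ($O = 4 \left(10 + 4 \left(-3\right)\right) + 6 = 4 \left(10 - 12\right) + 6 = 4 \left(-2\right) + 6 = -8 + 6 = -2$)
$q = - \frac{1}{31} \approx -0.032258$
$q + D^{2} O = - \frac{1}{31} + 7^{2} \left(-2\right) = - \frac{1}{31} + 49 \left(-2\right) = - \frac{1}{31} - 98 = - \frac{3039}{31}$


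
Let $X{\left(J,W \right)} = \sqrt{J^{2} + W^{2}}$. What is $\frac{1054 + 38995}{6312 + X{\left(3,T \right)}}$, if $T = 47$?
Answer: $\frac{126394644}{19919563} - \frac{40049 \sqrt{2218}}{39839126} \approx 6.2979$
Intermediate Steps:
$\frac{1054 + 38995}{6312 + X{\left(3,T \right)}} = \frac{1054 + 38995}{6312 + \sqrt{3^{2} + 47^{2}}} = \frac{40049}{6312 + \sqrt{9 + 2209}} = \frac{40049}{6312 + \sqrt{2218}}$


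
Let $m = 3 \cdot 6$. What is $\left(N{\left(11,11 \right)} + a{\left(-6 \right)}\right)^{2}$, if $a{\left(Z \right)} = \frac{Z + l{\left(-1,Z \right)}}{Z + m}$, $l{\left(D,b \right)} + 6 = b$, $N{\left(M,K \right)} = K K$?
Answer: $\frac{57121}{4} \approx 14280.0$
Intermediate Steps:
$N{\left(M,K \right)} = K^{2}$
$l{\left(D,b \right)} = -6 + b$
$m = 18$
$a{\left(Z \right)} = \frac{-6 + 2 Z}{18 + Z}$ ($a{\left(Z \right)} = \frac{Z + \left(-6 + Z\right)}{Z + 18} = \frac{-6 + 2 Z}{18 + Z}$)
$\left(N{\left(11,11 \right)} + a{\left(-6 \right)}\right)^{2} = \left(11^{2} + \frac{2 \left(-3 - 6\right)}{18 - 6}\right)^{2} = \left(121 + 2 \cdot \frac{1}{12} \left(-9\right)\right)^{2} = \left(121 - \frac{3}{2}\right)^{2} = \left(\frac{239}{2}\right)^{2} = \frac{57121}{4}$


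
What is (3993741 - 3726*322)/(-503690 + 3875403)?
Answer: 2793969/3371713 ≈ 0.82865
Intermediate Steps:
(3993741 - 3726*322)/(-503690 + 3875403) = (3993741 - 1199772)/3371713 = 2793969*(1/3371713) = 2793969/3371713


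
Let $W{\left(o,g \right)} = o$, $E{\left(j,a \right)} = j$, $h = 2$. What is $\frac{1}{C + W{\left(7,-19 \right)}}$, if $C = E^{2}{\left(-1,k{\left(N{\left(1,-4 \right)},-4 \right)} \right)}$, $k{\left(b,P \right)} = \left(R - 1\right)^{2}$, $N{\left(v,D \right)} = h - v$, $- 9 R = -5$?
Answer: $\frac{1}{8} \approx 0.125$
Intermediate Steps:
$R = \frac{5}{9}$ ($R = \left(- \frac{1}{9}\right) \left(-5\right) = \frac{5}{9} \approx 0.55556$)
$N{\left(v,D \right)} = 2 - v$
$k{\left(b,P \right)} = \frac{16}{81}$ ($k{\left(b,P \right)} = \left(\frac{5}{9} - 1\right)^{2} = \left(- \frac{4}{9}\right)^{2} = \frac{16}{81}$)
$C = 1$ ($C = \left(-1\right)^{2} = 1$)
$\frac{1}{C + W{\left(7,-19 \right)}} = \frac{1}{1 + 7} = \frac{1}{8}$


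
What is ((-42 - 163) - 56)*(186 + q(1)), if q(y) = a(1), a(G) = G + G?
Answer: -49068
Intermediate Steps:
a(G) = 2*G
q(y) = 2 (q(y) = 2*1 = 2)
((-42 - 163) - 56)*(186 + q(1)) = ((-42 - 163) - 56)*(186 + 2) = (-205 - 56)*188 = -261*188 = -49068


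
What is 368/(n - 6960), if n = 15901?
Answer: 368/8941 ≈ 0.041159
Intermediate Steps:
368/(n - 6960) = 368/(15901 - 6960) = 368/8941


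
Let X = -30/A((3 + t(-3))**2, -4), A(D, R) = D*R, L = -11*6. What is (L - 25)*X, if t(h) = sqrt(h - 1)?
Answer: -525/26 + 630*I/13 ≈ -20.192 + 48.462*I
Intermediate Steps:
t(h) = sqrt(-1 + h)
L = -66
X = 15/(2*(3 + 2*I)**2) (X = -30*(-1/(4*(3 + sqrt(-1 - 3))**2)) = -30*(-1/(4*(3 + sqrt(-4))**2)) = -30*(-1/(4*(3 + 2*I)**2)) = -(-15)/(2*(3 + 2*I)**2) = 15/(2*(3 + 2*I)**2) ≈ 0.22189 - 0.53254*I)
(L - 25)*X = (-66 - 25)*(75/338 - 90*I/169) = -91*(75/338 - 90*I/169) = -525/26 + 630*I/13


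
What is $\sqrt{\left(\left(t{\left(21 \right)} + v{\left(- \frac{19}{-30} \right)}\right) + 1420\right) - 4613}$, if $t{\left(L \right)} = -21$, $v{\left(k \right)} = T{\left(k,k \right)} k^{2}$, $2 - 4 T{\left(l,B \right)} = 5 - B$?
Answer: $\frac{i \sqrt{10414128930}}{1800} \approx 56.694 i$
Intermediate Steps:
$T{\left(l,B \right)} = - \frac{3}{4} + \frac{B}{4}$ ($T{\left(l,B \right)} = \frac{1}{2} - \frac{5 - B}{4} = \frac{1}{2} + \left(- \frac{5}{4} + \frac{B}{4}\right) = - \frac{3}{4} + \frac{B}{4}$)
$v{\left(k \right)} = k^{2} \left(- \frac{3}{4} + \frac{k}{4}\right)$ ($v{\left(k \right)} = \left(- \frac{3}{4} + \frac{k}{4}\right) k^{2} = k^{2} \left(- \frac{3}{4} + \frac{k}{4}\right)$)
$\sqrt{\left(\left(t{\left(21 \right)} + v{\left(- \frac{19}{-30} \right)}\right) + 1420\right) - 4613} = \sqrt{\left(\left(-21 + \frac{\left(- \frac{19}{-30}\right)^{2} \left(-3 - \frac{19}{-30}\right)}{4}\right) + 1420\right) - 4613} = \sqrt{\left(\left(-21 + \frac{\left(\left(-19\right) \left(- \frac{1}{30}\right)\right)^{2} \left(-3 - - \frac{19}{30}\right)}{4}\right) + 1420\right) - 4613} = \sqrt{\left(\left(-21 + \frac{\left(\frac{19}{30}\right)^{2} \left(-3 + \frac{19}{30}\right)}{4}\right) + 1420\right) - 4613} = \sqrt{\left(\left(-21 + \frac{1}{4} \cdot \frac{361}{900} \left(- \frac{71}{30}\right)\right) + 1420\right) - 4613} = \sqrt{\left(\left(-21 - \frac{25631}{108000}\right) + 1420\right) - 4613} = \sqrt{\left(- \frac{2293631}{108000} + 1420\right) - 4613} = \sqrt{\frac{151066369}{108000} - 4613} = \sqrt{- \frac{347137631}{108000}} = \frac{i \sqrt{10414128930}}{1800}$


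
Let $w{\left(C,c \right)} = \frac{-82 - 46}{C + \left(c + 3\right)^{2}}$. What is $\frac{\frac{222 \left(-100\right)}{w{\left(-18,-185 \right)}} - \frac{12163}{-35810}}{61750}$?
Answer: $\frac{822458614027}{8845070000} \approx 92.985$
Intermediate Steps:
$w{\left(C,c \right)} = - \frac{128}{C + \left(3 + c\right)^{2}}$
$\frac{\frac{222 \left(-100\right)}{w{\left(-18,-185 \right)}} - \frac{12163}{-35810}}{61750} = \frac{\frac{222 \left(-100\right)}{\left(-128\right) \frac{1}{-18 + \left(3 - 185\right)^{2}}} - \frac{12163}{-35810}}{61750} = \left(- \frac{22200}{\left(-128\right) \frac{1}{-18 + \left(-182\right)^{2}}} - - \frac{12163}{35810}\right) \frac{1}{61750} = \left(- \frac{22200}{\left(-128\right) \frac{1}{-18 + 33124}} + \frac{12163}{35810}\right) \frac{1}{61750} = \left(- \frac{22200}{\left(-128\right) \frac{1}{33106}} + \frac{12163}{35810}\right) \frac{1}{61750} = \left(- \frac{22200}{- \frac{64}{16553}} + \frac{12163}{35810}\right) \frac{1}{61750} = \left(\left(-22200\right) \left(- \frac{16553}{64}\right) + \frac{12163}{35810}\right) \frac{1}{61750} = \left(\frac{45934575}{8} + \frac{12163}{35810}\right) \frac{1}{61750} = \frac{822458614027}{143240} \cdot \frac{1}{61750} = \frac{822458614027}{8845070000}$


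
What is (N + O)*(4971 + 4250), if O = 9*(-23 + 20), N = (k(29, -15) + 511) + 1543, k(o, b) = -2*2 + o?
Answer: 18921492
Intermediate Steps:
k(o, b) = -4 + o
N = 2079 (N = ((-4 + 29) + 511) + 1543 = (25 + 511) + 1543 = 536 + 1543 = 2079)
O = -27 (O = 9*(-3) = -27)
(N + O)*(4971 + 4250) = (2079 - 27)*(4971 + 4250) = 2052*9221 = 18921492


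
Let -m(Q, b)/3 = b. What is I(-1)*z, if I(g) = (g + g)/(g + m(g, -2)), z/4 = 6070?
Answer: -9712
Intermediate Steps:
z = 24280 (z = 4*6070 = 24280)
m(Q, b) = -3*b
I(g) = 2*g/(6 + g) (I(g) = (g + g)/(g - 3*(-2)) = (2*g)/(g + 6) = (2*g)/(6 + g) = 2*g/(6 + g))
I(-1)*z = (2*(-1)/(6 - 1))*24280 = (2*(-1)/5)*24280 = (2*(-1)*(1/5))*24280 = -2/5*24280 = -9712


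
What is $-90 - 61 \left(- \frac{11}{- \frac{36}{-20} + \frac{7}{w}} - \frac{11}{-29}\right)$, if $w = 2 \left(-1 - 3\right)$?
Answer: $\frac{656963}{1073} \approx 612.27$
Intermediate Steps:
$w = -8$ ($w = 2 \left(-4\right) = -8$)
$-90 - 61 \left(- \frac{11}{- \frac{36}{-20} + \frac{7}{w}} - \frac{11}{-29}\right) = -90 - 61 \left(- \frac{11}{- \frac{36}{-20} + \frac{7}{-8}} - \frac{11}{-29}\right) = -90 - 61 \left(- \frac{11}{\left(-36\right) \left(- \frac{1}{20}\right) + 7 \left(- \frac{1}{8}\right)} - - \frac{11}{29}\right) = -90 - 61 \left(- \frac{11}{\frac{9}{5} - \frac{7}{8}} + \frac{11}{29}\right) = -90 - 61 \left(- \frac{11}{\frac{37}{40}} + \frac{11}{29}\right) = -90 - 61 \left(\left(-11\right) \frac{40}{37} + \frac{11}{29}\right) = -90 - 61 \left(- \frac{440}{37} + \frac{11}{29}\right) = -90 - - \frac{753533}{1073} = -90 + \frac{753533}{1073} = \frac{656963}{1073}$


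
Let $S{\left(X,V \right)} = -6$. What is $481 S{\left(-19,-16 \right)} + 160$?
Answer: $-2726$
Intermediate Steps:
$481 S{\left(-19,-16 \right)} + 160 = 481 \left(-6\right) + 160 = -2886 + 160 = -2726$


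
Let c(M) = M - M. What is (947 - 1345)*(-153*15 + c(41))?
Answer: 913410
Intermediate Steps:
c(M) = 0
(947 - 1345)*(-153*15 + c(41)) = (947 - 1345)*(-153*15 + 0) = -398*(-2295 + 0) = -398*(-2295) = 913410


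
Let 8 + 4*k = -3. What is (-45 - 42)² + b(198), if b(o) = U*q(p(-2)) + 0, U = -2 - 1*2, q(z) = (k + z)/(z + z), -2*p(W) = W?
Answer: 15145/2 ≈ 7572.5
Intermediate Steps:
k = -11/4 (k = -2 + (¼)*(-3) = -2 - ¾ = -11/4 ≈ -2.7500)
p(W) = -W/2
q(z) = (-11/4 + z)/(2*z) (q(z) = (-11/4 + z)/(z + z) = (-11/4 + z)/((2*z)) = (-11/4 + z)*(1/(2*z)) = (-11/4 + z)/(2*z))
U = -4 (U = -2 - 2 = -4)
b(o) = 7/2 (b(o) = -(-11 + 4*(-½*(-2)))/(2*((-½*(-2)))) + 0 = -(-11 + 4*1)/(2*1) + 0 = -(-11 + 4)/2 + 0 = -(-7)/2 + 0 = -4*(-7/8) + 0 = 7/2 + 0 = 7/2)
(-45 - 42)² + b(198) = (-45 - 42)² + 7/2 = (-87)² + 7/2 = 7569 + 7/2 = 15145/2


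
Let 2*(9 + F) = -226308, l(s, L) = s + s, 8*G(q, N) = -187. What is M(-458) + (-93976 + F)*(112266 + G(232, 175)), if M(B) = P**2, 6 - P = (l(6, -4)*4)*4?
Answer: -185998324031/8 ≈ -2.3250e+10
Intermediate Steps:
G(q, N) = -187/8 (G(q, N) = (1/8)*(-187) = -187/8)
l(s, L) = 2*s
F = -113163 (F = -9 + (1/2)*(-226308) = -9 - 113154 = -113163)
P = -186 (P = 6 - (2*6)*4*4 = 6 - 12*4*4 = 6 - 48*4 = 6 - 1*192 = 6 - 192 = -186)
M(B) = 34596 (M(B) = (-186)**2 = 34596)
M(-458) + (-93976 + F)*(112266 + G(232, 175)) = 34596 + (-93976 - 113163)*(112266 - 187/8) = 34596 - 207139*897941/8 = 34596 - 185998600799/8 = -185998324031/8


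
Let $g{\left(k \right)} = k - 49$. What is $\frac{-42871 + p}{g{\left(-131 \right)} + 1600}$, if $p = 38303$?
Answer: $- \frac{1142}{355} \approx -3.2169$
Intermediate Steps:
$g{\left(k \right)} = -49 + k$ ($g{\left(k \right)} = k - 49 = -49 + k$)
$\frac{-42871 + p}{g{\left(-131 \right)} + 1600} = \frac{-42871 + 38303}{\left(-49 - 131\right) + 1600} = - \frac{4568}{-180 + 1600} = - \frac{4568}{1420} = \left(-4568\right) \frac{1}{1420} = - \frac{1142}{355}$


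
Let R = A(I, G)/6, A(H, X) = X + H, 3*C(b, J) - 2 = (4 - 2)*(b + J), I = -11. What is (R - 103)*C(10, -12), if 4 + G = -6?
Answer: 71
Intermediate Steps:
G = -10 (G = -4 - 6 = -10)
C(b, J) = ⅔ + 2*J/3 + 2*b/3 (C(b, J) = ⅔ + ((4 - 2)*(b + J))/3 = ⅔ + (2*(J + b))/3 = ⅔ + (2*J + 2*b)/3 = ⅔ + (2*J/3 + 2*b/3) = ⅔ + 2*J/3 + 2*b/3)
A(H, X) = H + X
R = -7/2 (R = (-11 - 10)/6 = -21*⅙ = -7/2 ≈ -3.5000)
(R - 103)*C(10, -12) = (-7/2 - 103)*(⅔ + (⅔)*(-12) + (⅔)*10) = -213*(⅔ - 8 + 20/3)/2 = -213/2*(-⅔) = 71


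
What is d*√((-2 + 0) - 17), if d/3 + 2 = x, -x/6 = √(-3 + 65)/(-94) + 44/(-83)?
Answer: 3*I*√19*(4606 + 249*√62)/3901 ≈ 22.012*I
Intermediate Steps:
x = 264/83 + 3*√62/47 (x = -6*(√(-3 + 65)/(-94) + 44/(-83)) = -6*(√62*(-1/94) + 44*(-1/83)) = -6*(-√62/94 - 44/83) = -6*(-44/83 - √62/94) = 264/83 + 3*√62/47 ≈ 3.6833)
d = 294/83 + 9*√62/47 (d = -6 + 3*(264/83 + 3*√62/47) = -6 + (792/83 + 9*√62/47) = 294/83 + 9*√62/47 ≈ 5.0500)
d*√((-2 + 0) - 17) = (294/83 + 9*√62/47)*√((-2 + 0) - 17) = (294/83 + 9*√62/47)*√(-2 - 17) = (294/83 + 9*√62/47)*√(-19) = (294/83 + 9*√62/47)*(I*√19) = I*√19*(294/83 + 9*√62/47)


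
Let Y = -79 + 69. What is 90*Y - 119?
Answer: -1019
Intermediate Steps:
Y = -10
90*Y - 119 = 90*(-10) - 119 = -900 - 119 = -1019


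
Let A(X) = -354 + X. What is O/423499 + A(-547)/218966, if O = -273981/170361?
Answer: -21688360687295/5265965385064758 ≈ -0.0041186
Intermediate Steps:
O = -91327/56787 (O = -273981*1/170361 = -91327/56787 ≈ -1.6082)
O/423499 + A(-547)/218966 = -91327/56787/423499 + (-354 - 547)/218966 = -91327/56787*1/423499 - 901*1/218966 = -91327/24049237713 - 901/218966 = -21688360687295/5265965385064758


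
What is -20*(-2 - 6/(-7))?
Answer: 160/7 ≈ 22.857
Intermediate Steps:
-20*(-2 - 6/(-7)) = -20*(-2 - ⅐*(-6)) = -20*(-2 + 6/7) = -20*(-8/7) = 160/7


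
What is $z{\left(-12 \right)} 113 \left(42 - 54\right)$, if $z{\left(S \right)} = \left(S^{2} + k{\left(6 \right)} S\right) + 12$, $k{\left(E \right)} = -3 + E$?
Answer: $-162720$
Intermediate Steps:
$z{\left(S \right)} = 12 + S^{2} + 3 S$ ($z{\left(S \right)} = \left(S^{2} + \left(-3 + 6\right) S\right) + 12 = \left(S^{2} + 3 S\right) + 12 = 12 + S^{2} + 3 S$)
$z{\left(-12 \right)} 113 \left(42 - 54\right) = \left(12 + \left(-12\right)^{2} + 3 \left(-12\right)\right) 113 \left(42 - 54\right) = \left(12 + 144 - 36\right) 113 \left(42 - 54\right) = 120 \cdot 113 \left(-12\right) = 13560 \left(-12\right) = -162720$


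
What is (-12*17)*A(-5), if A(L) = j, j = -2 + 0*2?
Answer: 408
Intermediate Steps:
j = -2 (j = -2 + 0 = -2)
A(L) = -2
(-12*17)*A(-5) = -12*17*(-2) = -204*(-2) = 408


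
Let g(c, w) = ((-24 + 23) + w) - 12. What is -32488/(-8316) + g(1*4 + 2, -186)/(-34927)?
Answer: 284090815/72613233 ≈ 3.9124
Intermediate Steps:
g(c, w) = -13 + w (g(c, w) = (-1 + w) - 12 = -13 + w)
-32488/(-8316) + g(1*4 + 2, -186)/(-34927) = -32488/(-8316) + (-13 - 186)/(-34927) = -32488*(-1/8316) - 199*(-1/34927) = 8122/2079 + 199/34927 = 284090815/72613233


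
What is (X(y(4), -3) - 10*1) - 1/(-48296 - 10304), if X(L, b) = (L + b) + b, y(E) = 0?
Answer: -937599/58600 ≈ -16.000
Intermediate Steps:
X(L, b) = L + 2*b
(X(y(4), -3) - 10*1) - 1/(-48296 - 10304) = ((0 + 2*(-3)) - 10*1) - 1/(-48296 - 10304) = ((0 - 6) - 10) - 1/(-58600) = (-6 - 10) - 1*(-1/58600) = -16 + 1/58600 = -937599/58600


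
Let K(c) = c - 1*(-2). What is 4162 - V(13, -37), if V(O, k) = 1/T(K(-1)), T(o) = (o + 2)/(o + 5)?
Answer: 4160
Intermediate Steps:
K(c) = 2 + c (K(c) = c + 2 = 2 + c)
T(o) = (2 + o)/(5 + o)
V(O, k) = 2 (V(O, k) = 1/((2 + (2 - 1))/(5 + (2 - 1))) = 1/((2 + 1)/(5 + 1)) = 1/(3/6) = 1/((1/6)*3) = 1/(1/2) = 2)
4162 - V(13, -37) = 4162 - 1*2 = 4162 - 2 = 4160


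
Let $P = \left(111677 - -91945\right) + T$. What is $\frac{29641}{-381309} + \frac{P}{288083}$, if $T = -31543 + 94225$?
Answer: $\frac{93005043733}{109848640647} \approx 0.84667$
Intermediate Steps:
$T = 62682$
$P = 266304$ ($P = \left(111677 - -91945\right) + 62682 = \left(111677 + 91945\right) + 62682 = 203622 + 62682 = 266304$)
$\frac{29641}{-381309} + \frac{P}{288083} = \frac{29641}{-381309} + \frac{266304}{288083} = 29641 \left(- \frac{1}{381309}\right) + 266304 \cdot \frac{1}{288083} = - \frac{29641}{381309} + \frac{266304}{288083} = \frac{93005043733}{109848640647}$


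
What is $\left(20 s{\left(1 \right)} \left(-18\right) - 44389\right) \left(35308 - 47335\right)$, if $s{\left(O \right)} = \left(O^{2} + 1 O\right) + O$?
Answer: $546855663$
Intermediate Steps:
$s{\left(O \right)} = O^{2} + 2 O$ ($s{\left(O \right)} = \left(O^{2} + O\right) + O = \left(O + O^{2}\right) + O = O^{2} + 2 O$)
$\left(20 s{\left(1 \right)} \left(-18\right) - 44389\right) \left(35308 - 47335\right) = \left(20 \cdot 1 \left(2 + 1\right) \left(-18\right) - 44389\right) \left(35308 - 47335\right) = \left(20 \cdot 1 \cdot 3 \left(-18\right) - 44389\right) \left(-12027\right) = \left(20 \cdot 3 \left(-18\right) - 44389\right) \left(-12027\right) = \left(60 \left(-18\right) - 44389\right) \left(-12027\right) = \left(-1080 - 44389\right) \left(-12027\right) = \left(-45469\right) \left(-12027\right) = 546855663$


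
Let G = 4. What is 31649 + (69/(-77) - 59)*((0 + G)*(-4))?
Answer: 2510765/77 ≈ 32607.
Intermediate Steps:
31649 + (69/(-77) - 59)*((0 + G)*(-4)) = 31649 + (69/(-77) - 59)*((0 + 4)*(-4)) = 31649 + (69*(-1/77) - 59)*(4*(-4)) = 31649 + (-69/77 - 59)*(-16) = 31649 - 4612/77*(-16) = 31649 + 73792/77 = 2510765/77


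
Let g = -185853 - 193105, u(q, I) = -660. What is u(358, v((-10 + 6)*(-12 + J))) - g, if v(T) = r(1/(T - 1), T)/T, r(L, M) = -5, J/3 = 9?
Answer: 378298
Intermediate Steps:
J = 27 (J = 3*9 = 27)
v(T) = -5/T
g = -378958
u(358, v((-10 + 6)*(-12 + J))) - g = -660 - 1*(-378958) = -660 + 378958 = 378298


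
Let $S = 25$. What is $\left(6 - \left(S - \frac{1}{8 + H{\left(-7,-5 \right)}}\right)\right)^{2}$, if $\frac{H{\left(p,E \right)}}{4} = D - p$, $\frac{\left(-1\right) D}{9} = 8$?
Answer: $\frac{22934521}{63504} \approx 361.15$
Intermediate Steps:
$D = -72$ ($D = \left(-9\right) 8 = -72$)
$H{\left(p,E \right)} = -288 - 4 p$ ($H{\left(p,E \right)} = 4 \left(-72 - p\right) = -288 - 4 p$)
$\left(6 - \left(S - \frac{1}{8 + H{\left(-7,-5 \right)}}\right)\right)^{2} = \left(6 + \left(\frac{1}{8 - 260} - 25\right)\right)^{2} = \left(6 - \left(25 - \frac{1}{8 + \left(-288 + 28\right)}\right)\right)^{2} = \left(6 - \left(25 - \frac{1}{8 - 260}\right)\right)^{2} = \left(6 - \left(25 - \frac{1}{-252}\right)\right)^{2} = \left(6 - \frac{6301}{252}\right)^{2} = \left(- \frac{4789}{252}\right)^{2} = \frac{22934521}{63504}$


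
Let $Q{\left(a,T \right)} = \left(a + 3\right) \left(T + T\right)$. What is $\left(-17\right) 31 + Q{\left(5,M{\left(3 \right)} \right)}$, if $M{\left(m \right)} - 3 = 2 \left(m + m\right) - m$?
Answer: $-335$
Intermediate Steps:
$M{\left(m \right)} = 3 + 3 m$ ($M{\left(m \right)} = 3 - \left(m - 2 \left(m + m\right)\right) = 3 - \left(m - 4 m\right) = 3 + \left(4 m - m\right) = 3 + 3 m$)
$Q{\left(a,T \right)} = 2 T \left(3 + a\right)$ ($Q{\left(a,T \right)} = \left(3 + a\right) 2 T = 2 T \left(3 + a\right)$)
$\left(-17\right) 31 + Q{\left(5,M{\left(3 \right)} \right)} = \left(-17\right) 31 + 2 \left(3 + 3 \cdot 3\right) \left(3 + 5\right) = -527 + 2 \left(3 + 9\right) 8 = -527 + 2 \cdot 12 \cdot 8 = -527 + 192 = -335$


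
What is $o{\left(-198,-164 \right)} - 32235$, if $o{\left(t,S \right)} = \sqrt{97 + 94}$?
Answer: $-32235 + \sqrt{191} \approx -32221.0$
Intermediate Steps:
$o{\left(t,S \right)} = \sqrt{191}$
$o{\left(-198,-164 \right)} - 32235 = \sqrt{191} - 32235 = -32235 + \sqrt{191}$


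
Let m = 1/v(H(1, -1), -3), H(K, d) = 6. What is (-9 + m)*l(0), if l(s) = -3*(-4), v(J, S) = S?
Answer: -112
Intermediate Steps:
l(s) = 12
m = -⅓ (m = 1/(-3) = -⅓ ≈ -0.33333)
(-9 + m)*l(0) = (-9 - ⅓)*12 = -28/3*12 = -112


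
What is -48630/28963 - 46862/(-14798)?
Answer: 318818683/214297237 ≈ 1.4877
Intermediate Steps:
-48630/28963 - 46862/(-14798) = -48630*1/28963 - 46862*(-1/14798) = -48630/28963 + 23431/7399 = 318818683/214297237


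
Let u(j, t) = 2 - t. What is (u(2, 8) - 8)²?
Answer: 196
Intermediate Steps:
(u(2, 8) - 8)² = ((2 - 1*8) - 8)² = ((2 - 8) - 8)² = (-6 - 8)² = (-14)² = 196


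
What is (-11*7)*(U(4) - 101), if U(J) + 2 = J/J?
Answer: 7854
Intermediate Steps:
U(J) = -1 (U(J) = -2 + J/J = -2 + 1 = -1)
(-11*7)*(U(4) - 101) = (-11*7)*(-1 - 101) = -77*(-102) = 7854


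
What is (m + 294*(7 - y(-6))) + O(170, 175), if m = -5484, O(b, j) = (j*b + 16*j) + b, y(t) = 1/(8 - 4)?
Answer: 58441/2 ≈ 29221.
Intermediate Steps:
y(t) = 1/4
O(b, j) = b + 16*j + b*j (O(b, j) = (b*j + 16*j) + b = (16*j + b*j) + b = b + 16*j + b*j)
(m + 294*(7 - y(-6))) + O(170, 175) = (-5484 + 294*(7 - 1*1/4)) + (170 + 16*175 + 170*175) = (-5484 + 294*(7 - 1/4)) + (170 + 2800 + 29750) = (-5484 + 294*(27/4)) + 32720 = (-5484 + 3969/2) + 32720 = -6999/2 + 32720 = 58441/2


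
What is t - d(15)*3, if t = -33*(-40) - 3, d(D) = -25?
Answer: 1392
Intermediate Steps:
t = 1317 (t = 1320 - 3 = 1317)
t - d(15)*3 = 1317 - (-25)*3 = 1317 - 1*(-75) = 1317 + 75 = 1392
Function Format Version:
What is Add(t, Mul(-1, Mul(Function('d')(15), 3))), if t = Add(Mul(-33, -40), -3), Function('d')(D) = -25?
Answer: 1392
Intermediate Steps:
t = 1317 (t = Add(1320, -3) = 1317)
Add(t, Mul(-1, Mul(Function('d')(15), 3))) = Add(1317, Mul(-1, Mul(-25, 3))) = Add(1317, Mul(-1, -75)) = Add(1317, 75) = 1392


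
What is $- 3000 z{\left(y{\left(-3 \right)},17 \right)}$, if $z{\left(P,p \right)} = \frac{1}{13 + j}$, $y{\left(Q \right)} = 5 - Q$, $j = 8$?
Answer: $- \frac{1000}{7} \approx -142.86$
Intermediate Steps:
$z{\left(P,p \right)} = \frac{1}{21}$ ($z{\left(P,p \right)} = \frac{1}{13 + 8} = \frac{1}{21}$)
$- 3000 z{\left(y{\left(-3 \right)},17 \right)} = \left(-3000\right) \frac{1}{21} = - \frac{1000}{7}$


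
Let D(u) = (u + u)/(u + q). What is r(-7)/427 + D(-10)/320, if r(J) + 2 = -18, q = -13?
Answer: -6933/157136 ≈ -0.044121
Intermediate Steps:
D(u) = 2*u/(-13 + u) (D(u) = (u + u)/(u - 13) = (2*u)/(-13 + u) = 2*u/(-13 + u))
r(J) = -20 (r(J) = -2 - 18 = -20)
r(-7)/427 + D(-10)/320 = -20/427 + (2*(-10)/(-13 - 10))/320 = -20*1/427 + (2*(-10)/(-23))*(1/320) = -20/427 + (2*(-10)*(-1/23))*(1/320) = -20/427 + (20/23)*(1/320) = -20/427 + 1/368 = -6933/157136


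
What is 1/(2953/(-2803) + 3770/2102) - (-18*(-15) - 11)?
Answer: -561687515/2180052 ≈ -257.65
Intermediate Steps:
1/(2953/(-2803) + 3770/2102) - (-18*(-15) - 11) = 1/(2953*(-1/2803) + 3770*(1/2102)) - (270 - 11) = 1/(-2953/2803 + 1885/1051) - 1*259 = 1/(2180052/2945953) - 259 = 2945953/2180052 - 259 = -561687515/2180052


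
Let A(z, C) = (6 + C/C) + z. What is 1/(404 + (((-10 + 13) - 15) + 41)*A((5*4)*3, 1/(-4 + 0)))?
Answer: 1/2347 ≈ 0.00042608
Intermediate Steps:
A(z, C) = 7 + z (A(z, C) = (6 + 1) + z = 7 + z)
1/(404 + (((-10 + 13) - 15) + 41)*A((5*4)*3, 1/(-4 + 0))) = 1/(404 + (((-10 + 13) - 15) + 41)*(7 + (5*4)*3)) = 1/(404 + ((3 - 15) + 41)*(7 + 20*3)) = 1/(404 + (-12 + 41)*(7 + 60)) = 1/(404 + 29*67) = 1/(404 + 1943) = 1/2347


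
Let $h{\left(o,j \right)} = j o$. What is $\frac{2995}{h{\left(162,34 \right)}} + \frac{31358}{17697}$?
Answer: $\frac{4425929}{1911276} \approx 2.3157$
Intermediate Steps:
$\frac{2995}{h{\left(162,34 \right)}} + \frac{31358}{17697} = \frac{2995}{34 \cdot 162} + \frac{31358}{17697} = \frac{2995}{5508} + 31358 \cdot \frac{1}{17697} = 2995 \cdot \frac{1}{5508} + \frac{31358}{17697} = \frac{2995}{5508} + \frac{31358}{17697} = \frac{4425929}{1911276}$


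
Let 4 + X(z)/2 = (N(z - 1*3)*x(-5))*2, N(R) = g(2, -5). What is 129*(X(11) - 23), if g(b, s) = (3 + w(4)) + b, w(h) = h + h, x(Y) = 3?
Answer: 16125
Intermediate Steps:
w(h) = 2*h
g(b, s) = 11 + b (g(b, s) = (3 + 2*4) + b = (3 + 8) + b = 11 + b)
N(R) = 13 (N(R) = 11 + 2 = 13)
X(z) = 148 (X(z) = -8 + 2*((13*3)*2) = -8 + 2*(39*2) = -8 + 2*78 = -8 + 156 = 148)
129*(X(11) - 23) = 129*(148 - 23) = 129*125 = 16125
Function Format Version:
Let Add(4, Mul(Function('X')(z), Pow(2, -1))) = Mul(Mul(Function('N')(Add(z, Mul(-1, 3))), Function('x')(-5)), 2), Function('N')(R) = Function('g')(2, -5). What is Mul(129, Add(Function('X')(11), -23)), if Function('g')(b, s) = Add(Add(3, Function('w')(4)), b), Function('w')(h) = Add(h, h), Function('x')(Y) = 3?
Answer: 16125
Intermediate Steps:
Function('w')(h) = Mul(2, h)
Function('g')(b, s) = Add(11, b) (Function('g')(b, s) = Add(Add(3, Mul(2, 4)), b) = Add(Add(3, 8), b) = Add(11, b))
Function('N')(R) = 13 (Function('N')(R) = Add(11, 2) = 13)
Function('X')(z) = 148 (Function('X')(z) = Add(-8, Mul(2, Mul(Mul(13, 3), 2))) = Add(-8, Mul(2, Mul(39, 2))) = Add(-8, Mul(2, 78)) = Add(-8, 156) = 148)
Mul(129, Add(Function('X')(11), -23)) = Mul(129, Add(148, -23)) = Mul(129, 125) = 16125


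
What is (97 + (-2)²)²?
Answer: 10201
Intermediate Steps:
(97 + (-2)²)² = (97 + 4)² = 101² = 10201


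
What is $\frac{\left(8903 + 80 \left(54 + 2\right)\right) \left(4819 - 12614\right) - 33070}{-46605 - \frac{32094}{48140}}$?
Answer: $\frac{2511790068850}{1121798397} \approx 2239.1$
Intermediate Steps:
$\frac{\left(8903 + 80 \left(54 + 2\right)\right) \left(4819 - 12614\right) - 33070}{-46605 - \frac{32094}{48140}} = \frac{\left(8903 + 80 \cdot 56\right) \left(-7795\right) - 33070}{-46605 - \frac{16047}{24070}} = \frac{\left(8903 + 4480\right) \left(-7795\right) - 33070}{-46605 - \frac{16047}{24070}} = \frac{13383 \left(-7795\right) - 33070}{- \frac{1121798397}{24070}} = \left(-104320485 - 33070\right) \left(- \frac{24070}{1121798397}\right) = \left(-104353555\right) \left(- \frac{24070}{1121798397}\right) = \frac{2511790068850}{1121798397}$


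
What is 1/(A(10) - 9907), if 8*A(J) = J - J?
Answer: -1/9907 ≈ -0.00010094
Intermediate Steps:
A(J) = 0 (A(J) = (J - J)/8 = (⅛)*0 = 0)
1/(A(10) - 9907) = 1/(0 - 9907) = 1/(-9907) = -1/9907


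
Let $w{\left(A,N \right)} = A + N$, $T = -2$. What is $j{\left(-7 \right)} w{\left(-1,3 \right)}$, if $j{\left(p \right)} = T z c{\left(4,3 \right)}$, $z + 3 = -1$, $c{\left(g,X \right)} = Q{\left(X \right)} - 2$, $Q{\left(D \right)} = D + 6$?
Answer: $112$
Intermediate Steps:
$Q{\left(D \right)} = 6 + D$
$c{\left(g,X \right)} = 4 + X$ ($c{\left(g,X \right)} = \left(6 + X\right) - 2 = 4 + X$)
$z = -4$ ($z = -3 - 1 = -4$)
$j{\left(p \right)} = 56$ ($j{\left(p \right)} = \left(-2\right) \left(-4\right) \left(4 + 3\right) = 8 \cdot 7 = 56$)
$j{\left(-7 \right)} w{\left(-1,3 \right)} = 56 \left(-1 + 3\right) = 56 \cdot 2 = 112$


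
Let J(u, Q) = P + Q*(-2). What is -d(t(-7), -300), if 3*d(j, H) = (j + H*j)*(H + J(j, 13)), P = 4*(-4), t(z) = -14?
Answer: 477204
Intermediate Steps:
P = -16
J(u, Q) = -16 - 2*Q (J(u, Q) = -16 + Q*(-2) = -16 - 2*Q)
d(j, H) = (-42 + H)*(j + H*j)/3 (d(j, H) = ((j + H*j)*(H + (-16 - 2*13)))/3 = ((j + H*j)*(H + (-16 - 26)))/3 = ((j + H*j)*(H - 42))/3 = ((j + H*j)*(-42 + H))/3 = ((-42 + H)*(j + H*j))/3 = (-42 + H)*(j + H*j)/3)
-d(t(-7), -300) = -(-14)*(-42 + (-300)**2 - 41*(-300))/3 = -(-14)*(-42 + 90000 + 12300)/3 = -(-14)*102258/3 = -1*(-477204) = 477204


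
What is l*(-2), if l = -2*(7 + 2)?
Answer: 36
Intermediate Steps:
l = -18 (l = -2*9 = -18)
l*(-2) = -18*(-2) = 36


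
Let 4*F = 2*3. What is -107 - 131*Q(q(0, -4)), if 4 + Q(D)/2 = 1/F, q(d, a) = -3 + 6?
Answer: 2299/3 ≈ 766.33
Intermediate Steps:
F = 3/2 (F = (2*3)/4 = (1/4)*6 = 3/2 ≈ 1.5000)
q(d, a) = 3
Q(D) = -20/3 (Q(D) = -8 + 2/(3/2) = -8 + 2*(2/3) = -8 + 4/3 = -20/3)
-107 - 131*Q(q(0, -4)) = -107 - 131*(-20/3) = -107 + 2620/3 = 2299/3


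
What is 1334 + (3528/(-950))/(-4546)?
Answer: 1440287332/1079675 ≈ 1334.0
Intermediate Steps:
1334 + (3528/(-950))/(-4546) = 1334 + (3528*(-1/950))*(-1/4546) = 1334 - 1764/475*(-1/4546) = 1334 + 882/1079675 = 1440287332/1079675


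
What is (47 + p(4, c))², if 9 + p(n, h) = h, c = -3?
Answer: 1225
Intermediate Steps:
p(n, h) = -9 + h
(47 + p(4, c))² = (47 + (-9 - 3))² = (47 - 12)² = 35² = 1225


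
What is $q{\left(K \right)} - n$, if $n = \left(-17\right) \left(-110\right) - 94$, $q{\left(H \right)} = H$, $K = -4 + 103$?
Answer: $-1677$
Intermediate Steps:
$K = 99$
$n = 1776$ ($n = 1870 - 94 = 1776$)
$q{\left(K \right)} - n = 99 - 1776 = -1677$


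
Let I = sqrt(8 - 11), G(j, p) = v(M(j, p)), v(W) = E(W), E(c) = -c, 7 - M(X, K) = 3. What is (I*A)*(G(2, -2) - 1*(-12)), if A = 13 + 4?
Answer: 136*I*sqrt(3) ≈ 235.56*I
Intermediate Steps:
A = 17
M(X, K) = 4 (M(X, K) = 7 - 1*3 = 7 - 3 = 4)
v(W) = -W
G(j, p) = -4 (G(j, p) = -1*4 = -4)
I = I*sqrt(3) (I = sqrt(-3) = I*sqrt(3) ≈ 1.732*I)
(I*A)*(G(2, -2) - 1*(-12)) = ((I*sqrt(3))*17)*(-4 - 1*(-12)) = (17*I*sqrt(3))*(-4 + 12) = (17*I*sqrt(3))*8 = 136*I*sqrt(3)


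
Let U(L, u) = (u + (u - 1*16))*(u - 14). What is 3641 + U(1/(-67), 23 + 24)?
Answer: 6215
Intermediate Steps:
U(L, u) = (-16 + 2*u)*(-14 + u) (U(L, u) = (u + (u - 16))*(-14 + u) = (u + (-16 + u))*(-14 + u) = (-16 + 2*u)*(-14 + u))
3641 + U(1/(-67), 23 + 24) = 3641 + (224 - 44*(23 + 24) + 2*(23 + 24)²) = 3641 + (224 - 44*47 + 2*47²) = 3641 + (224 - 2068 + 2*2209) = 3641 + (224 - 2068 + 4418) = 3641 + 2574 = 6215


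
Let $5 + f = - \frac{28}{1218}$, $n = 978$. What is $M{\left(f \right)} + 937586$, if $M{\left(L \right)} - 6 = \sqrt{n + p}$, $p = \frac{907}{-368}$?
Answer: $937592 + \frac{\sqrt{8256931}}{92} \approx 9.3762 \cdot 10^{5}$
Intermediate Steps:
$p = - \frac{907}{368}$ ($p = 907 \left(- \frac{1}{368}\right) = - \frac{907}{368} \approx -2.4647$)
$f = - \frac{437}{87}$ ($f = -5 - \frac{28}{1218} = -5 - \frac{2}{87} = - \frac{437}{87} \approx -5.023$)
$M{\left(L \right)} = 6 + \frac{\sqrt{8256931}}{92}$ ($M{\left(L \right)} = 6 + \sqrt{978 - \frac{907}{368}} = 6 + \sqrt{\frac{358997}{368}} = 6 + \frac{\sqrt{8256931}}{92}$)
$M{\left(f \right)} + 937586 = \left(6 + \frac{\sqrt{8256931}}{92}\right) + 937586 = 937592 + \frac{\sqrt{8256931}}{92}$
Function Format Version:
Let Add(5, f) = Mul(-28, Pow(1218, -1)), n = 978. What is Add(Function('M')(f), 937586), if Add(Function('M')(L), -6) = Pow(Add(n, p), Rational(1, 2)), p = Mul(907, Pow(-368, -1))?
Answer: Add(937592, Mul(Rational(1, 92), Pow(8256931, Rational(1, 2)))) ≈ 9.3762e+5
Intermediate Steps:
p = Rational(-907, 368) (p = Mul(907, Rational(-1, 368)) = Rational(-907, 368) ≈ -2.4647)
f = Rational(-437, 87) (f = Add(-5, Mul(-28, Pow(1218, -1))) = Add(-5, Mul(-28, Rational(1, 1218))) = Add(-5, Rational(-2, 87)) = Rational(-437, 87) ≈ -5.0230)
Function('M')(L) = Add(6, Mul(Rational(1, 92), Pow(8256931, Rational(1, 2)))) (Function('M')(L) = Add(6, Pow(Add(978, Rational(-907, 368)), Rational(1, 2))) = Add(6, Pow(Rational(358997, 368), Rational(1, 2))) = Add(6, Mul(Rational(1, 92), Pow(8256931, Rational(1, 2)))))
Add(Function('M')(f), 937586) = Add(Add(6, Mul(Rational(1, 92), Pow(8256931, Rational(1, 2)))), 937586) = Add(937592, Mul(Rational(1, 92), Pow(8256931, Rational(1, 2))))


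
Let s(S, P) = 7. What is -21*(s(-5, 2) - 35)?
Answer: 588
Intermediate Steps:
-21*(s(-5, 2) - 35) = -21*(7 - 35) = -21*(-28) = 588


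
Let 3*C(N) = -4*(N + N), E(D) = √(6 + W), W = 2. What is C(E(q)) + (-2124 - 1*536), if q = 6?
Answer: -2660 - 16*√2/3 ≈ -2667.5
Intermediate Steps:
E(D) = 2*√2 (E(D) = √(6 + 2) = √8 = 2*√2)
C(N) = -8*N/3 (C(N) = (-4*(N + N))/3 = (-8*N)/3 = -8*N/3)
C(E(q)) + (-2124 - 1*536) = -16*√2/3 + (-2124 - 1*536) = -16*√2/3 + (-2124 - 536) = -16*√2/3 - 2660 = -2660 - 16*√2/3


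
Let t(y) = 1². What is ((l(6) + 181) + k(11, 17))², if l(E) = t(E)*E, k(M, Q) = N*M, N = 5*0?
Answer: 34969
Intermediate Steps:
t(y) = 1
N = 0
k(M, Q) = 0 (k(M, Q) = 0*M = 0)
l(E) = E (l(E) = 1*E = E)
((l(6) + 181) + k(11, 17))² = ((6 + 181) + 0)² = (187 + 0)² = 187² = 34969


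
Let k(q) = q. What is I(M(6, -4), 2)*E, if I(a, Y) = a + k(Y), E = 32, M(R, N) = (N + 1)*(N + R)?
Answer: -128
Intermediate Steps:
M(R, N) = (1 + N)*(N + R)
I(a, Y) = Y + a (I(a, Y) = a + Y = Y + a)
I(M(6, -4), 2)*E = (2 + (-4 + 6 + (-4)² - 4*6))*32 = (2 + (-4 + 6 + 16 - 24))*32 = (2 - 6)*32 = -4*32 = -128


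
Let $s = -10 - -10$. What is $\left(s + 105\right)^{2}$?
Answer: $11025$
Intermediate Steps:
$s = 0$ ($s = -10 + 10 = 0$)
$\left(s + 105\right)^{2} = \left(0 + 105\right)^{2} = 105^{2} = 11025$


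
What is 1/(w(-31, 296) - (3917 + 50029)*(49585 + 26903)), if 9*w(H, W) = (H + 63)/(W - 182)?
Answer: -513/2116751705408 ≈ -2.4235e-10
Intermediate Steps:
w(H, W) = (63 + H)/(9*(-182 + W)) (w(H, W) = ((H + 63)/(W - 182))/9 = ((63 + H)/(-182 + W))/9 = (63 + H)/(9*(-182 + W)))
1/(w(-31, 296) - (3917 + 50029)*(49585 + 26903)) = 1/((63 - 31)/(9*(-182 + 296)) - (3917 + 50029)*(49585 + 26903)) = 1/((⅑)*32/114 - 53946*76488) = 1/((⅑)*(1/114)*32 - 1*4126221648) = 1/(16/513 - 4126221648) = 1/(-2116751705408/513) = -513/2116751705408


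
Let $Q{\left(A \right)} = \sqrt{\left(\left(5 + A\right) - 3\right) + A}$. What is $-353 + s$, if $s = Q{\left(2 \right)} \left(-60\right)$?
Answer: $-353 - 60 \sqrt{6} \approx -499.97$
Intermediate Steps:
$Q{\left(A \right)} = \sqrt{2 + 2 A}$ ($Q{\left(A \right)} = \sqrt{\left(2 + A\right) + A} = \sqrt{2 + 2 A}$)
$s = - 60 \sqrt{6}$ ($s = \sqrt{2 + 2 \cdot 2} \left(-60\right) = \sqrt{2 + 4} \left(-60\right) = \sqrt{6} \left(-60\right) = - 60 \sqrt{6} \approx -146.97$)
$-353 + s = -353 - 60 \sqrt{6}$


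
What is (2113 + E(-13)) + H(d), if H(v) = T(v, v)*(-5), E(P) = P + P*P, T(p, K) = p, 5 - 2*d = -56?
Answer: 4233/2 ≈ 2116.5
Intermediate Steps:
d = 61/2 (d = 5/2 - 1/2*(-56) = 5/2 + 28 = 61/2 ≈ 30.500)
E(P) = P + P**2
H(v) = -5*v (H(v) = v*(-5) = -5*v)
(2113 + E(-13)) + H(d) = (2113 - 13*(1 - 13)) - 5*61/2 = (2113 - 13*(-12)) - 305/2 = (2113 + 156) - 305/2 = 2269 - 305/2 = 4233/2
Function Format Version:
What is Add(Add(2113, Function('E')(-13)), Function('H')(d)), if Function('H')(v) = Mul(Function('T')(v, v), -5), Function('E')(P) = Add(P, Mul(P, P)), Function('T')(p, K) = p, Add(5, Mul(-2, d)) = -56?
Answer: Rational(4233, 2) ≈ 2116.5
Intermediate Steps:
d = Rational(61, 2) (d = Add(Rational(5, 2), Mul(Rational(-1, 2), -56)) = Add(Rational(5, 2), 28) = Rational(61, 2) ≈ 30.500)
Function('E')(P) = Add(P, Pow(P, 2))
Function('H')(v) = Mul(-5, v) (Function('H')(v) = Mul(v, -5) = Mul(-5, v))
Add(Add(2113, Function('E')(-13)), Function('H')(d)) = Add(Add(2113, Mul(-13, Add(1, -13))), Mul(-5, Rational(61, 2))) = Add(Add(2113, Mul(-13, -12)), Rational(-305, 2)) = Add(Add(2113, 156), Rational(-305, 2)) = Add(2269, Rational(-305, 2)) = Rational(4233, 2)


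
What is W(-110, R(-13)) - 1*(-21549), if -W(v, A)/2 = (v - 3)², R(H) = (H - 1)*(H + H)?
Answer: -3989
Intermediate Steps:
R(H) = 2*H*(-1 + H) (R(H) = (-1 + H)*(2*H) = 2*H*(-1 + H))
W(v, A) = -2*(-3 + v)² (W(v, A) = -2*(v - 3)² = -2*(-3 + v)²)
W(-110, R(-13)) - 1*(-21549) = -2*(-3 - 110)² - 1*(-21549) = -2*(-113)² + 21549 = -2*12769 + 21549 = -25538 + 21549 = -3989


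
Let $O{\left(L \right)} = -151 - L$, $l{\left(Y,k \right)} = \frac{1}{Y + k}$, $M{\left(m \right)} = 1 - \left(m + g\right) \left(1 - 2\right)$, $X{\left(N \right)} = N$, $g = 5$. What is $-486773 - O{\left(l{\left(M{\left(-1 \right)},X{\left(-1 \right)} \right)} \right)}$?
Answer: $- \frac{1946487}{4} \approx -4.8662 \cdot 10^{5}$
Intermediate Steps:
$M{\left(m \right)} = 6 + m$ ($M{\left(m \right)} = 1 - \left(m + 5\right) \left(1 - 2\right) = 1 - \left(5 + m\right) \left(-1\right) = 1 - \left(-5 - m\right) = 1 + \left(5 + m\right) = 6 + m$)
$-486773 - O{\left(l{\left(M{\left(-1 \right)},X{\left(-1 \right)} \right)} \right)} = -486773 - \left(-151 - \frac{1}{\left(6 - 1\right) - 1}\right) = -486773 - \left(-151 - \frac{1}{5 - 1}\right) = -486773 - \left(-151 - \frac{1}{4}\right) = -486773 - - \frac{605}{4} = -486773 + \frac{605}{4} = - \frac{1946487}{4}$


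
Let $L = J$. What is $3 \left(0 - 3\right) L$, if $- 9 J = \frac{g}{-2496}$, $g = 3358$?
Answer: $- \frac{1679}{1248} \approx -1.3454$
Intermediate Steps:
$J = \frac{1679}{11232}$ ($J = - \frac{3358 \frac{1}{-2496}}{9} = - \frac{3358 \left(- \frac{1}{2496}\right)}{9} = \left(- \frac{1}{9}\right) \left(- \frac{1679}{1248}\right) = \frac{1679}{11232} \approx 0.14948$)
$L = \frac{1679}{11232} \approx 0.14948$
$3 \left(0 - 3\right) L = 3 \left(0 - 3\right) \frac{1679}{11232} = 3 \left(-3\right) \frac{1679}{11232} = \left(-9\right) \frac{1679}{11232} = - \frac{1679}{1248}$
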